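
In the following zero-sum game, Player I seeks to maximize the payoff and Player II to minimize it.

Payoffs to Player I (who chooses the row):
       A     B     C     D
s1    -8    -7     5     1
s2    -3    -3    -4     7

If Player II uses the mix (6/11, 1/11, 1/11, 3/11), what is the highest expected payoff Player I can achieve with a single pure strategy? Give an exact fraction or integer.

-4/11

s1: (-8)·(6/11) + (-7)·(1/11) + (5)·(1/11) + (1)·(3/11) = -47/11.
s2: (-3)·(6/11) + (-3)·(1/11) + (-4)·(1/11) + (7)·(3/11) = -4/11.
The best pure response is s2 with expected payoff -4/11.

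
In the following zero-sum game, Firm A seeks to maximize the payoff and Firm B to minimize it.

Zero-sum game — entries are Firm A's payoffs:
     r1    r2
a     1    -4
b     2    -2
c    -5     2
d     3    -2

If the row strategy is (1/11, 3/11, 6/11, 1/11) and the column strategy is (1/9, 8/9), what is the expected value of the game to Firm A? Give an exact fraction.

-20/99

Against (1/9, 8/9), each row's expected payoff is a: -31/9; b: -14/9; c: 11/9; d: -13/9.
Taking the (1/11, 3/11, 6/11, 1/11)-weighted average: (1/11)·(-31/9) + (3/11)·(-14/9) + (6/11)·(11/9) + (1/11)·(-13/9) = -20/99.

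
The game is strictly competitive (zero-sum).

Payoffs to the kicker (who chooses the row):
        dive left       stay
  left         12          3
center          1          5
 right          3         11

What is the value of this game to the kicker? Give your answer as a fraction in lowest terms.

Row center is strictly dominated by row right, so the kicker never plays it.
The remaining 2×2 game on (left, right) × (dive left, stay) has no saddle point. Let the kicker play left with probability p; indifference gives 12p + 3(1−p) = 3p + 11(1−p), so p = 8/17.
Similarly the goalkeeper's optimal q on dive left is 8/17, and the value is 12·(8/17) + (3)·(9/17) = 123/17.

123/17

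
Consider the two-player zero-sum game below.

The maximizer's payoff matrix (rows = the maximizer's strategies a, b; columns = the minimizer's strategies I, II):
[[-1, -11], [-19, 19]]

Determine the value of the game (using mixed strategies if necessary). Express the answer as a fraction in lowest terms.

-19/4

Row minima are -11 and -19, so the maximizer's maximin is -11; column maxima are -1 and 19, so the minimizer's minimax is -1. These differ, so the equilibrium is in mixed strategies.
Let the maximizer play a with probability p. The minimizer is indifferent when −p − 19(1−p) = −11p + 19(1−p), giving p = 19/24.
Let the minimizer play I with probability q. The maximizer is indifferent when −q − 11(1−q) = −19q + 19(1−q), giving q = 5/8.
The value is -1·(5/8) + (-11)·(3/8) = -19/4.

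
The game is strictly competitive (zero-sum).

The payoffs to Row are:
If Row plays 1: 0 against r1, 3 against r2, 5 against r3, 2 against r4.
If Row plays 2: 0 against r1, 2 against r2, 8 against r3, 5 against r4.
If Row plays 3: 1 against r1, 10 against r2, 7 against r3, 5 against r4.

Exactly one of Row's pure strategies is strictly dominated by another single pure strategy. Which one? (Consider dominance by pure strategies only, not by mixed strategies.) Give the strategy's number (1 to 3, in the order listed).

Compare 1 with 3: 1 > 0, 10 > 3, 7 > 5, 5 > 2.
So 3 strictly dominates 1 for Row; 1 is strictly dominated.

1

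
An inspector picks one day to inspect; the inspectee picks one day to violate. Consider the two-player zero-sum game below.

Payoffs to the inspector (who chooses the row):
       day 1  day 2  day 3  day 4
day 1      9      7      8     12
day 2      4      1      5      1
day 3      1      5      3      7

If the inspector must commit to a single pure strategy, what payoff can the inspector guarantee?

7

The worst-case payoff for each row is day 1: 7, day 2: 1, day 3: 1.
The best of these is 7.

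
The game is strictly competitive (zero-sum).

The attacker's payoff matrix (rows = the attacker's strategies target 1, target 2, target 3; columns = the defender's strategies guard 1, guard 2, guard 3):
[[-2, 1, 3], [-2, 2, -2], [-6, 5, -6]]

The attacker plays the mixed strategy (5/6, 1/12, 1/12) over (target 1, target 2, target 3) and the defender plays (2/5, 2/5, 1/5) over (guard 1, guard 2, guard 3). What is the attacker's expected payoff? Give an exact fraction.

Against (2/5, 2/5, 1/5), each row's expected payoff is target 1: 1/5; target 2: -2/5; target 3: -8/5.
Taking the (5/6, 1/12, 1/12)-weighted average: (5/6)·(1/5) + (1/12)·(-2/5) + (1/12)·(-8/5) = 0.

0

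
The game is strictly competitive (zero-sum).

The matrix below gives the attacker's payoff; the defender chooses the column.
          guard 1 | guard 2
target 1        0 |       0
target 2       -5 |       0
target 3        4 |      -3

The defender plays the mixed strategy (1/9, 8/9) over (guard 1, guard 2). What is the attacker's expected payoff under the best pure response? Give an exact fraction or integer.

target 1: (0)·(1/9) + (0)·(8/9) = 0.
target 2: (-5)·(1/9) + (0)·(8/9) = -5/9.
target 3: (4)·(1/9) + (-3)·(8/9) = -20/9.
The best pure response is target 1 with expected payoff 0.

0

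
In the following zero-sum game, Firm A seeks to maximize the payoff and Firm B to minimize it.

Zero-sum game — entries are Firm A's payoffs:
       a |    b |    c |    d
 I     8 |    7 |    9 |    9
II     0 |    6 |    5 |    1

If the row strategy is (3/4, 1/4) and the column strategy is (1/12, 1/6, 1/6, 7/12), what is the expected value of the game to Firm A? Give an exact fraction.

Against (1/12, 1/6, 1/6, 7/12), each row's expected payoff is I: 103/12; II: 29/12.
Taking the (3/4, 1/4)-weighted average: (3/4)·(103/12) + (1/4)·(29/12) = 169/24.

169/24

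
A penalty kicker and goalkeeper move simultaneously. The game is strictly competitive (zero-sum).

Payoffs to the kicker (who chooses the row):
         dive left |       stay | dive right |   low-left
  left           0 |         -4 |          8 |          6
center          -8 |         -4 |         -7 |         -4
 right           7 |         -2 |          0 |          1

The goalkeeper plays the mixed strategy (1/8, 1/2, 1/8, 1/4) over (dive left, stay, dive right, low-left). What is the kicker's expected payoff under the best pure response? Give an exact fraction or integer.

1/2

left: (0)·(1/8) + (-4)·(1/2) + (8)·(1/8) + (6)·(1/4) = 1/2.
center: (-8)·(1/8) + (-4)·(1/2) + (-7)·(1/8) + (-4)·(1/4) = -39/8.
right: (7)·(1/8) + (-2)·(1/2) + (0)·(1/8) + (1)·(1/4) = 1/8.
The best pure response is left with expected payoff 1/2.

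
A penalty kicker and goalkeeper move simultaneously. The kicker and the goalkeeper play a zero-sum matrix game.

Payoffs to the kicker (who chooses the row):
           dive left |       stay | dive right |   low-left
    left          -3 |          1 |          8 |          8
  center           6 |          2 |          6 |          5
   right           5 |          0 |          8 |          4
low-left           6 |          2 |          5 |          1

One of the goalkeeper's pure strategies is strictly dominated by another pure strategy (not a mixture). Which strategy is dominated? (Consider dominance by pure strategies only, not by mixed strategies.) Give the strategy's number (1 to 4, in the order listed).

The goalkeeper prefers columns that give the kicker less. Compare dive right with stay: 1 < 8, 2 < 6, 0 < 8, 2 < 5.
So stay strictly dominates dive right for the goalkeeper; dive right is strictly dominated.

3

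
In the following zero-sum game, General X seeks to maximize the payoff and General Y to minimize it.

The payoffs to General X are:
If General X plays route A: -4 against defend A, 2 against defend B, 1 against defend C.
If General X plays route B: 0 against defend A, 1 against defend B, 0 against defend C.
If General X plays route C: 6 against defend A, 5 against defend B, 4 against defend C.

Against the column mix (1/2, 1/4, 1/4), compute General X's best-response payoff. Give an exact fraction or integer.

route A: (-4)·(1/2) + (2)·(1/4) + (1)·(1/4) = -5/4.
route B: (0)·(1/2) + (1)·(1/4) + (0)·(1/4) = 1/4.
route C: (6)·(1/2) + (5)·(1/4) + (4)·(1/4) = 21/4.
The best pure response is route C with expected payoff 21/4.

21/4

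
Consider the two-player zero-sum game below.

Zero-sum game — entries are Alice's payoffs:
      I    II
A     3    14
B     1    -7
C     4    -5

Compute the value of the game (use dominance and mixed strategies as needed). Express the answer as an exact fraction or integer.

Row B is strictly dominated by row C, so Alice never plays it.
The remaining 2×2 game on (A, C) × (I, II) has no saddle point. Let Alice play A with probability p; indifference gives 3p + 4(1−p) = 14p − 5(1−p), so p = 9/20.
Similarly Bob's optimal q on I is 19/20, and the value is 3·(19/20) + (14)·(1/20) = 71/20.

71/20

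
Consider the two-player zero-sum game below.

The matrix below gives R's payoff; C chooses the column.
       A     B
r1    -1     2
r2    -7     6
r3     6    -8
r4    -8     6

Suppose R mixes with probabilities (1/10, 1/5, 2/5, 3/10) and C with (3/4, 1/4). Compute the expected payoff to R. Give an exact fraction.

-9/8

Against (3/4, 1/4), each row's expected payoff is r1: -1/4; r2: -15/4; r3: 5/2; r4: -9/2.
Taking the (1/10, 1/5, 2/5, 3/10)-weighted average: (1/10)·(-1/4) + (1/5)·(-15/4) + (2/5)·(5/2) + (3/10)·(-9/2) = -9/8.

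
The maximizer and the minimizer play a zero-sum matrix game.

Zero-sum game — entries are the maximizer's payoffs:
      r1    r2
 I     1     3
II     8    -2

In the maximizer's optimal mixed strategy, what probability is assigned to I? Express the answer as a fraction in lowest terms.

Row minima are 1 and -2, so the maximizer's maximin is 1; column maxima are 8 and 3, so the minimizer's minimax is 3. These differ, so the equilibrium is in mixed strategies.
Let the maximizer play I with probability p. The minimizer is indifferent when p + 8(1−p) = 3p − 2(1−p), giving p = 5/6.

5/6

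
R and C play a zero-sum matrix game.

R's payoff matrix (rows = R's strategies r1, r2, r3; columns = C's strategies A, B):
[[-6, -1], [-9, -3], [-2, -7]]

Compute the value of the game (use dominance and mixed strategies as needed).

-4

Row r2 is strictly dominated by row r1, so R never plays it.
The remaining 2×2 game on (r1, r3) × (A, B) has no saddle point. Let R play r1 with probability p; indifference gives −6p − 2(1−p) = −p − 7(1−p), so p = 1/2.
Similarly C's optimal q on A is 3/5, and the value is -6·(3/5) + (-1)·(2/5) = -4.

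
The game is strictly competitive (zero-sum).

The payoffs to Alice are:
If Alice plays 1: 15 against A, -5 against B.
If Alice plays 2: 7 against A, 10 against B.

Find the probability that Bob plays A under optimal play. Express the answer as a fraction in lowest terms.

Row minima are -5 and 7, so Alice's maximin is 7; column maxima are 15 and 10, so Bob's minimax is 10. These differ, so the equilibrium is in mixed strategies.
Let Bob play A with probability q. Alice is indifferent when 15q − 5(1−q) = 7q + 10(1−q), giving q = 15/23.

15/23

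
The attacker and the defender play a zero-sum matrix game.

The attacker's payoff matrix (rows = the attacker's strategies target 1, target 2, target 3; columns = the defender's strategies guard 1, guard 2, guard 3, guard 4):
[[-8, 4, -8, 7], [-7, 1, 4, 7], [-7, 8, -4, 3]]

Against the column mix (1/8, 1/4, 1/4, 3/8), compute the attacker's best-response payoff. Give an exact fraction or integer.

target 1: (-8)·(1/8) + (4)·(1/4) + (-8)·(1/4) + (7)·(3/8) = 5/8.
target 2: (-7)·(1/8) + (1)·(1/4) + (4)·(1/4) + (7)·(3/8) = 3.
target 3: (-7)·(1/8) + (8)·(1/4) + (-4)·(1/4) + (3)·(3/8) = 5/4.
The best pure response is target 2 with expected payoff 3.

3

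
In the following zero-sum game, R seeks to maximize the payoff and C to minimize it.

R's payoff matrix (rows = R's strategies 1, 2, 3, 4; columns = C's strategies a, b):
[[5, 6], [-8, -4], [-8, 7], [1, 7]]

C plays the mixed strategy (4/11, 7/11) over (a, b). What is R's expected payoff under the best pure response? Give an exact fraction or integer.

1: (5)·(4/11) + (6)·(7/11) = 62/11.
2: (-8)·(4/11) + (-4)·(7/11) = -60/11.
3: (-8)·(4/11) + (7)·(7/11) = 17/11.
4: (1)·(4/11) + (7)·(7/11) = 53/11.
The best pure response is 1 with expected payoff 62/11.

62/11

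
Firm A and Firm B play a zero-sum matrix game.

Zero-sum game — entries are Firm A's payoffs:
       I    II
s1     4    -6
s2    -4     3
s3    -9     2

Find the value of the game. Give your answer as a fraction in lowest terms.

-12/17

Row s3 is strictly dominated by row s2, so Firm A never plays it.
The remaining 2×2 game on (s1, s2) × (I, II) has no saddle point. Let Firm A play s1 with probability p; indifference gives 4p − 4(1−p) = −6p + 3(1−p), so p = 7/17.
Similarly Firm B's optimal q on I is 9/17, and the value is 4·(9/17) + (-6)·(8/17) = -12/17.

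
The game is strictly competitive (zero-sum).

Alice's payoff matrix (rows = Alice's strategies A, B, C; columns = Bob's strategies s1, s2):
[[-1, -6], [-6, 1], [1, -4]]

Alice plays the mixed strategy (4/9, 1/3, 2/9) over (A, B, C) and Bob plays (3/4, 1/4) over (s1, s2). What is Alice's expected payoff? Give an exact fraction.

Against (3/4, 1/4), each row's expected payoff is A: -9/4; B: -17/4; C: -1/4.
Taking the (4/9, 1/3, 2/9)-weighted average: (4/9)·(-9/4) + (1/3)·(-17/4) + (2/9)·(-1/4) = -89/36.

-89/36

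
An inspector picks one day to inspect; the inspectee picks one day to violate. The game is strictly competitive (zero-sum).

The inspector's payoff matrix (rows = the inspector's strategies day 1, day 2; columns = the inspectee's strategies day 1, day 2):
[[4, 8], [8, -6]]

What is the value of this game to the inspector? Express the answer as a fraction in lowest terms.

Row minima are 4 and -6, so the inspector's maximin is 4; column maxima are 8 and 8, so the inspectee's minimax is 8. These differ, so the equilibrium is in mixed strategies.
Let the inspector play day 1 with probability p. The inspectee is indifferent when 4p + 8(1−p) = 8p − 6(1−p), giving p = 7/9.
Let the inspectee play day 1 with probability q. The inspector is indifferent when 4q + 8(1−q) = 8q − 6(1−q), giving q = 7/9.
The value is 4·(7/9) + (8)·(2/9) = 44/9.

44/9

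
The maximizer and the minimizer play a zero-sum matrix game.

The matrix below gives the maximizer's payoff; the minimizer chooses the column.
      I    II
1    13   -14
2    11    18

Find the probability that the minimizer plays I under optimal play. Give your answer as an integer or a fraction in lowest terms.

Row minima are -14 and 11, so the maximizer's maximin is 11; column maxima are 13 and 18, so the minimizer's minimax is 13. These differ, so the equilibrium is in mixed strategies.
Let the minimizer play I with probability q. The maximizer is indifferent when 13q − 14(1−q) = 11q + 18(1−q), giving q = 16/17.

16/17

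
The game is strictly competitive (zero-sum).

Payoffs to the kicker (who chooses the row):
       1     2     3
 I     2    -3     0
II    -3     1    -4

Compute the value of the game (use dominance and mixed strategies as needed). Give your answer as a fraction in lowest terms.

-3/2

Column 1 is strictly dominated by 3 for the goalkeeper (it gives the kicker more in every row).
The remaining 2×2 game on (I, II) × (2, 3) has no saddle point. Let the kicker play I with probability p; indifference gives −3p + (1−p) = −4(1−p), so p = 5/8.
Similarly the goalkeeper's optimal q on 2 is 1/2, and the value is -3·(1/2) + (0)·(1/2) = -3/2.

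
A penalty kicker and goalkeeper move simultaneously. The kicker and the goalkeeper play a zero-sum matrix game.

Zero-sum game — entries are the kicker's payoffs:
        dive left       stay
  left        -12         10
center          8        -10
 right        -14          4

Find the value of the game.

-1

Row right is strictly dominated by row left, so the kicker never plays it.
The remaining 2×2 game on (left, center) × (dive left, stay) has no saddle point. Let the kicker play left with probability p; indifference gives −12p + 8(1−p) = 10p − 10(1−p), so p = 9/20.
Similarly the goalkeeper's optimal q on dive left is 1/2, and the value is -12·(1/2) + (10)·(1/2) = -1.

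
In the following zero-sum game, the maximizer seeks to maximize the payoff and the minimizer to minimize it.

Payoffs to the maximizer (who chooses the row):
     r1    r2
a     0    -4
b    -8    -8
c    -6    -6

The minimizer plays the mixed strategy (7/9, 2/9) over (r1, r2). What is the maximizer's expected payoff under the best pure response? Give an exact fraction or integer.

a: (0)·(7/9) + (-4)·(2/9) = -8/9.
b: (-8)·(7/9) + (-8)·(2/9) = -8.
c: (-6)·(7/9) + (-6)·(2/9) = -6.
The best pure response is a with expected payoff -8/9.

-8/9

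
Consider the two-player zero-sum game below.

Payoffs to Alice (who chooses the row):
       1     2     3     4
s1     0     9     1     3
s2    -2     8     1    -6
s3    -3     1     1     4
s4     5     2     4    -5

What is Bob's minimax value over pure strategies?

4

The worst case (largest entry) in each column is 1: 5, 2: 9, 3: 4, 4: 4.
The best (smallest) of these is 4.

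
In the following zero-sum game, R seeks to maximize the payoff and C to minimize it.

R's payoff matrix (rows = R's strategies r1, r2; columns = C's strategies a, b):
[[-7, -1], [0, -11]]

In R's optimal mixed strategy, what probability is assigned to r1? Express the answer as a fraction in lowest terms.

11/17

Row minima are -7 and -11, so R's maximin is -7; column maxima are 0 and -1, so C's minimax is -1. These differ, so the equilibrium is in mixed strategies.
Let R play r1 with probability p. C is indifferent when −7p = −p − 11(1−p), giving p = 11/17.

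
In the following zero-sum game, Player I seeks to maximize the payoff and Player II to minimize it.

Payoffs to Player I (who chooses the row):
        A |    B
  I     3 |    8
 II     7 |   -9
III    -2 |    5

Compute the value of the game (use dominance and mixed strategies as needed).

83/21

Row III is strictly dominated by row I, so Player I never plays it.
The remaining 2×2 game on (I, II) × (A, B) has no saddle point. Let Player I play I with probability p; indifference gives 3p + 7(1−p) = 8p − 9(1−p), so p = 16/21.
Similarly Player II's optimal q on A is 17/21, and the value is 3·(17/21) + (8)·(4/21) = 83/21.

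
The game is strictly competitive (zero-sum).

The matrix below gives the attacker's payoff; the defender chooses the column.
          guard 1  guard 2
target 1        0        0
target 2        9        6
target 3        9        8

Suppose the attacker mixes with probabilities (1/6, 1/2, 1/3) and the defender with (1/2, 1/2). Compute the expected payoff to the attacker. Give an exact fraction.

Against (1/2, 1/2), each row's expected payoff is target 1: 0; target 2: 15/2; target 3: 17/2.
Taking the (1/6, 1/2, 1/3)-weighted average: (1/6)·(0) + (1/2)·(15/2) + (1/3)·(17/2) = 79/12.

79/12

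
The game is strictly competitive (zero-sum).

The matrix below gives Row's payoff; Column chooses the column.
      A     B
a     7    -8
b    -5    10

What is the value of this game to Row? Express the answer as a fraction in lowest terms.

Row minima are -8 and -5, so Row's maximin is -5; column maxima are 7 and 10, so Column's minimax is 7. These differ, so the equilibrium is in mixed strategies.
Let Row play a with probability p. Column is indifferent when 7p − 5(1−p) = −8p + 10(1−p), giving p = 1/2.
Let Column play A with probability q. Row is indifferent when 7q − 8(1−q) = −5q + 10(1−q), giving q = 3/5.
The value is 7·(3/5) + (-8)·(2/5) = 1.

1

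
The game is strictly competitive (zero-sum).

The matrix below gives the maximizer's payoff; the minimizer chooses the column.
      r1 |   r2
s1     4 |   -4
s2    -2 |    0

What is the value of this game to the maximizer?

-4/5

Row minima are -4 and -2, so the maximizer's maximin is -2; column maxima are 4 and 0, so the minimizer's minimax is 0. These differ, so the equilibrium is in mixed strategies.
Let the maximizer play s1 with probability p. The minimizer is indifferent when 4p − 2(1−p) = −4p, giving p = 1/5.
Let the minimizer play r1 with probability q. The maximizer is indifferent when 4q − 4(1−q) = −2q, giving q = 2/5.
The value is 4·(2/5) + (-4)·(3/5) = -4/5.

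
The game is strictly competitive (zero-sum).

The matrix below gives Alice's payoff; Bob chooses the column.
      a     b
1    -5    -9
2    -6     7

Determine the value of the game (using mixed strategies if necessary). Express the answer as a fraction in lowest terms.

Row minima are -9 and -6, so Alice's maximin is -6; column maxima are -5 and 7, so Bob's minimax is -5. These differ, so the equilibrium is in mixed strategies.
Let Alice play 1 with probability p. Bob is indifferent when −5p − 6(1−p) = −9p + 7(1−p), giving p = 13/17.
Let Bob play a with probability q. Alice is indifferent when −5q − 9(1−q) = −6q + 7(1−q), giving q = 16/17.
The value is -5·(16/17) + (-9)·(1/17) = -89/17.

-89/17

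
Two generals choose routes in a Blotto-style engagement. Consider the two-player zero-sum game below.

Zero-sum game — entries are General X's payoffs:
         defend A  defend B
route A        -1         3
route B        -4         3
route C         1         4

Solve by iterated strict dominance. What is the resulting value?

Column defend B is strictly dominated by defend A for General Y (-1<3, -4<3, 1<4); eliminate defend B.
Row route B is strictly dominated by row route A (-1>-4); eliminate route B.
Row route A is strictly dominated by row route C (1>-1); eliminate route A.
Only (route C, defend A) remains, with payoff 1.

1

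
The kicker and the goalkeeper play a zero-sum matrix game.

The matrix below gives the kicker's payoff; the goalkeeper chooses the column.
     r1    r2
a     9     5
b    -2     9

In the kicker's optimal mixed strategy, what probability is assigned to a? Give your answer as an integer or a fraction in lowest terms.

11/15

Row minima are 5 and -2, so the kicker's maximin is 5; column maxima are 9 and 9, so the goalkeeper's minimax is 9. These differ, so the equilibrium is in mixed strategies.
Let the kicker play a with probability p. The goalkeeper is indifferent when 9p − 2(1−p) = 5p + 9(1−p), giving p = 11/15.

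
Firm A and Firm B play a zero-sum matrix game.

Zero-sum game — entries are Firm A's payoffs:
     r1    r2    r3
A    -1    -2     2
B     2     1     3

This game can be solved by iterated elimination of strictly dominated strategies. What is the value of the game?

Column r3 is strictly dominated by r1 for Firm B (-1<2, 2<3); eliminate r3.
Row A is strictly dominated by row B (2>-1, 1>-2); eliminate A.
Column r1 is strictly dominated by r2 for Firm B (1<2); eliminate r1.
Only (B, r2) remains, with payoff 1.

1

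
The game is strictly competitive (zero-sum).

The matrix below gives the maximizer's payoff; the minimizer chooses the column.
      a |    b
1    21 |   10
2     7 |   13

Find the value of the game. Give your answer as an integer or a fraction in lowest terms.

Row minima are 10 and 7, so the maximizer's maximin is 10; column maxima are 21 and 13, so the minimizer's minimax is 13. These differ, so the equilibrium is in mixed strategies.
Let the maximizer play 1 with probability p. The minimizer is indifferent when 21p + 7(1−p) = 10p + 13(1−p), giving p = 6/17.
Let the minimizer play a with probability q. The maximizer is indifferent when 21q + 10(1−q) = 7q + 13(1−q), giving q = 3/17.
The value is 21·(3/17) + (10)·(14/17) = 203/17.

203/17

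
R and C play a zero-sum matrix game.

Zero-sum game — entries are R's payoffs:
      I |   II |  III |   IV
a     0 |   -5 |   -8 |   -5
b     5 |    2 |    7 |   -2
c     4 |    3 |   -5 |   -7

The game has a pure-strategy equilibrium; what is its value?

-2

Row minima: -8, -2, -7 → R's maximin is -2.
Column maxima: 5, 3, 7, -2 → C's minimax is -2.
They coincide at (b, IV), so the value is -2.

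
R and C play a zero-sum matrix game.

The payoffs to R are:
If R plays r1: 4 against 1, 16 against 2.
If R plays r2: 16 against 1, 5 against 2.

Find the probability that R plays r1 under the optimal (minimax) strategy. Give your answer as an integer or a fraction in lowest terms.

Row minima are 4 and 5, so R's maximin is 5; column maxima are 16 and 16, so C's minimax is 16. These differ, so the equilibrium is in mixed strategies.
Let R play r1 with probability p. C is indifferent when 4p + 16(1−p) = 16p + 5(1−p), giving p = 11/23.

11/23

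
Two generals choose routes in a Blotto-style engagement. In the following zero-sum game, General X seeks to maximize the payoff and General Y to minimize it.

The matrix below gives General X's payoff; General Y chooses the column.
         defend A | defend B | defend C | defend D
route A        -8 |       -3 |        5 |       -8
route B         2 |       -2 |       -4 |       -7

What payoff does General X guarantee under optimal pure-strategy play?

Row minima: -8, -7 → General X's maximin is -7.
Column maxima: 2, -2, 5, -7 → General Y's minimax is -7.
They coincide at (route B, defend D), so the value is -7.

-7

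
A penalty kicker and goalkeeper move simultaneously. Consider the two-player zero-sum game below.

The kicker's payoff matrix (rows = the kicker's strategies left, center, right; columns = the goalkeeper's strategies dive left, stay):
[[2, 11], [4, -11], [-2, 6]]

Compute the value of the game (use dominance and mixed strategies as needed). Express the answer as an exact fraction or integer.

11/4

Row right is strictly dominated by row left, so the kicker never plays it.
The remaining 2×2 game on (left, center) × (dive left, stay) has no saddle point. Let the kicker play left with probability p; indifference gives 2p + 4(1−p) = 11p − 11(1−p), so p = 5/8.
Similarly the goalkeeper's optimal q on dive left is 11/12, and the value is 2·(11/12) + (11)·(1/12) = 11/4.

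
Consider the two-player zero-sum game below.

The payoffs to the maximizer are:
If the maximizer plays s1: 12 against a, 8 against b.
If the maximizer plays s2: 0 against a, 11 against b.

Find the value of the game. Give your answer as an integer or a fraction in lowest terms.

Row minima are 8 and 0, so the maximizer's maximin is 8; column maxima are 12 and 11, so the minimizer's minimax is 11. These differ, so the equilibrium is in mixed strategies.
Let the maximizer play s1 with probability p. The minimizer is indifferent when 12p = 8p + 11(1−p), giving p = 11/15.
Let the minimizer play a with probability q. The maximizer is indifferent when 12q + 8(1−q) = 11(1−q), giving q = 1/5.
The value is 12·(1/5) + (8)·(4/5) = 44/5.

44/5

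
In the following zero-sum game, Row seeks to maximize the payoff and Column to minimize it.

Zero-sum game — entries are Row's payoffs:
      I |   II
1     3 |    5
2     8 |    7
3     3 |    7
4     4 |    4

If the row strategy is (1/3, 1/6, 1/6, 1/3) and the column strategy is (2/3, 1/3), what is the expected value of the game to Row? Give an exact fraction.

Against (2/3, 1/3), each row's expected payoff is 1: 11/3; 2: 23/3; 3: 13/3; 4: 4.
Taking the (1/3, 1/6, 1/6, 1/3)-weighted average: (1/3)·(11/3) + (1/6)·(23/3) + (1/6)·(13/3) + (1/3)·(4) = 41/9.

41/9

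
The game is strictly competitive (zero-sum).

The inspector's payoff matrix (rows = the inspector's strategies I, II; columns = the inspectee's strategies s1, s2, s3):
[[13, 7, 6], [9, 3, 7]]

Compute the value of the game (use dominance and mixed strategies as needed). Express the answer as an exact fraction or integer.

31/5

Column s1 is strictly dominated by s2 for the inspectee (it gives the inspector more in every row).
The remaining 2×2 game on (I, II) × (s2, s3) has no saddle point. Let the inspector play I with probability p; indifference gives 7p + 3(1−p) = 6p + 7(1−p), so p = 4/5.
Similarly the inspectee's optimal q on s2 is 1/5, and the value is 7·(1/5) + (6)·(4/5) = 31/5.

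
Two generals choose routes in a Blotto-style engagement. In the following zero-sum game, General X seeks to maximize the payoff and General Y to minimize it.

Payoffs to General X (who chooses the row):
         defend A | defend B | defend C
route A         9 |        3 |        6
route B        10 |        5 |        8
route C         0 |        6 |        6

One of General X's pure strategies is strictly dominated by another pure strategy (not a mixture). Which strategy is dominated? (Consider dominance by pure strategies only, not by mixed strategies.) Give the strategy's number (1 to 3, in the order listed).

Compare route A with route B: 10 > 9, 5 > 3, 8 > 6.
So route B strictly dominates route A for General X; route A is strictly dominated.

1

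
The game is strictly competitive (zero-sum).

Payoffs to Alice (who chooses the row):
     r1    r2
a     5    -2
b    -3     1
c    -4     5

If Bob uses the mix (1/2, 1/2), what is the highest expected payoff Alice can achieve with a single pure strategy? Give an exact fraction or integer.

3/2

a: (5)·(1/2) + (-2)·(1/2) = 3/2.
b: (-3)·(1/2) + (1)·(1/2) = -1.
c: (-4)·(1/2) + (5)·(1/2) = 1/2.
The best pure response is a with expected payoff 3/2.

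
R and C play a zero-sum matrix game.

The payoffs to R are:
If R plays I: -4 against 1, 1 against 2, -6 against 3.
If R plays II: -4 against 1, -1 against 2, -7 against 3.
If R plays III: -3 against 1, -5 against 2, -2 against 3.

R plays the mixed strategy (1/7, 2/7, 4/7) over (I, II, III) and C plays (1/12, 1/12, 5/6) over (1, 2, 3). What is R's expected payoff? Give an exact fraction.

-325/84

Against (1/12, 1/12, 5/6), each row's expected payoff is I: -21/4; II: -25/4; III: -7/3.
Taking the (1/7, 2/7, 4/7)-weighted average: (1/7)·(-21/4) + (2/7)·(-25/4) + (4/7)·(-7/3) = -325/84.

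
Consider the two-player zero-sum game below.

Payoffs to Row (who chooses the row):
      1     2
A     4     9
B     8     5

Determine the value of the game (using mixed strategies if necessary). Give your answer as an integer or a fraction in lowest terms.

Row minima are 4 and 5, so Row's maximin is 5; column maxima are 8 and 9, so Column's minimax is 8. These differ, so the equilibrium is in mixed strategies.
Let Row play A with probability p. Column is indifferent when 4p + 8(1−p) = 9p + 5(1−p), giving p = 3/8.
Let Column play 1 with probability q. Row is indifferent when 4q + 9(1−q) = 8q + 5(1−q), giving q = 1/2.
The value is 4·(1/2) + (9)·(1/2) = 13/2.

13/2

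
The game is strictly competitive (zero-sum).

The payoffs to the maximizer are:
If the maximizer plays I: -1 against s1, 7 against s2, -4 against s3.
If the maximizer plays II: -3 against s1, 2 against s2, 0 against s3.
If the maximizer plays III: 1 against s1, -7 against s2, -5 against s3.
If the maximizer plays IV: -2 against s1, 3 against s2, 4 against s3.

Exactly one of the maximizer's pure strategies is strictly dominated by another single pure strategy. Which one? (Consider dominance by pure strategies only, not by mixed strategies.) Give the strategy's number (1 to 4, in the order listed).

Compare II with IV: -2 > -3, 3 > 2, 4 > 0.
So IV strictly dominates II for the maximizer; II is strictly dominated.

2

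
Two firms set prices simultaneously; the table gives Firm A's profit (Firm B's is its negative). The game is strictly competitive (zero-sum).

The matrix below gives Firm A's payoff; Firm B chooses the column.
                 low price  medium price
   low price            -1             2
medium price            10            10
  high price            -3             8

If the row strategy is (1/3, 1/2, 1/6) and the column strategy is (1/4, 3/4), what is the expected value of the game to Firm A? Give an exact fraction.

151/24

Against (1/4, 3/4), each row's expected payoff is low price: 5/4; medium price: 10; high price: 21/4.
Taking the (1/3, 1/2, 1/6)-weighted average: (1/3)·(5/4) + (1/2)·(10) + (1/6)·(21/4) = 151/24.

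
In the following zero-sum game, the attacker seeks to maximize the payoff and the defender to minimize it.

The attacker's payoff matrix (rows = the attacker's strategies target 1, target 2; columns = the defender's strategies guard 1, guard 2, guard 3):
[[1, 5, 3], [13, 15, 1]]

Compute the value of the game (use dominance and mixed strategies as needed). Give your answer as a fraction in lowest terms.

19/7

Column guard 2 is strictly dominated by guard 1 for the defender (it gives the attacker more in every row).
The remaining 2×2 game on (target 1, target 2) × (guard 1, guard 3) has no saddle point. Let the attacker play target 1 with probability p; indifference gives p + 13(1−p) = 3p + (1−p), so p = 6/7.
Similarly the defender's optimal q on guard 1 is 1/7, and the value is 1·(1/7) + (3)·(6/7) = 19/7.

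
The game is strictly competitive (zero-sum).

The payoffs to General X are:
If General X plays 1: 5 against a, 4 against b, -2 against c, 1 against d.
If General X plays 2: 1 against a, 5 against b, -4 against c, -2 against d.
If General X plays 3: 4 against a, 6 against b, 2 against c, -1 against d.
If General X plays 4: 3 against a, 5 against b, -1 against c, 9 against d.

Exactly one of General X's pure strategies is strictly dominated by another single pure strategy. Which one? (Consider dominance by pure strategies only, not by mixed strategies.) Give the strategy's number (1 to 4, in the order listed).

2

Compare 2 with 3: 4 > 1, 6 > 5, 2 > -4, -1 > -2.
So 3 strictly dominates 2 for General X; 2 is strictly dominated.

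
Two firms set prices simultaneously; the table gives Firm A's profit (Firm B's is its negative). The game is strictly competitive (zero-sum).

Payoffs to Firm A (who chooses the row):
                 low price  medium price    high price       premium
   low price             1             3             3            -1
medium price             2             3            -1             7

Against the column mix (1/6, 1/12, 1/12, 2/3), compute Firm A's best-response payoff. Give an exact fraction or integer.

low price: (1)·(1/6) + (3)·(1/12) + (3)·(1/12) + (-1)·(2/3) = 0.
medium price: (2)·(1/6) + (3)·(1/12) + (-1)·(1/12) + (7)·(2/3) = 31/6.
The best pure response is medium price with expected payoff 31/6.

31/6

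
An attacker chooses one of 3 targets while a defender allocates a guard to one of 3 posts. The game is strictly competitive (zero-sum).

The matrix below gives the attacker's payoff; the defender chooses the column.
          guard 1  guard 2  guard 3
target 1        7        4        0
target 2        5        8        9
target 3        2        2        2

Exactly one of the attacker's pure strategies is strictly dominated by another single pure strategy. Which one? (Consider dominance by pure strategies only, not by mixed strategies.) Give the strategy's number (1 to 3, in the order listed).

3

Compare target 3 with target 2: 5 > 2, 8 > 2, 9 > 2.
So target 2 strictly dominates target 3 for the attacker; target 3 is strictly dominated.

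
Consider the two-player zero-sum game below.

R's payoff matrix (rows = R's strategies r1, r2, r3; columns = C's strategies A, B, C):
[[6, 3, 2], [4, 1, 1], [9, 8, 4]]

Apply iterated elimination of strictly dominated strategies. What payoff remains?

Row r1 is strictly dominated by row r3 (9>6, 8>3, 4>2); eliminate r1.
Column A is strictly dominated by B for C (1<4, 8<9); eliminate A.
Row r2 is strictly dominated by row r3 (8>1, 4>1); eliminate r2.
Column B is strictly dominated by C for C (4<8); eliminate B.
Only (r3, C) remains, with payoff 4.

4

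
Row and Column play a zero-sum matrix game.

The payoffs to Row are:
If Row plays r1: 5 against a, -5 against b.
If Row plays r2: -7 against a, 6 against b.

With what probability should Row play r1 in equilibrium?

13/23

Row minima are -5 and -7, so Row's maximin is -5; column maxima are 5 and 6, so Column's minimax is 5. These differ, so the equilibrium is in mixed strategies.
Let Row play r1 with probability p. Column is indifferent when 5p − 7(1−p) = −5p + 6(1−p), giving p = 13/23.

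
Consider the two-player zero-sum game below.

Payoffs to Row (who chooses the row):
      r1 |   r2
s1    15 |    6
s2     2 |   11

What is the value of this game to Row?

17/2

Row minima are 6 and 2, so Row's maximin is 6; column maxima are 15 and 11, so Column's minimax is 11. These differ, so the equilibrium is in mixed strategies.
Let Row play s1 with probability p. Column is indifferent when 15p + 2(1−p) = 6p + 11(1−p), giving p = 1/2.
Let Column play r1 with probability q. Row is indifferent when 15q + 6(1−q) = 2q + 11(1−q), giving q = 5/18.
The value is 15·(5/18) + (6)·(13/18) = 17/2.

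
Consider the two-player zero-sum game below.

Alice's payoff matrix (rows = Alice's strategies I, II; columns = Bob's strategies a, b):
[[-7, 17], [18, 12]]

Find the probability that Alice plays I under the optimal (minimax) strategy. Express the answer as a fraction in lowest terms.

1/5

Row minima are -7 and 12, so Alice's maximin is 12; column maxima are 18 and 17, so Bob's minimax is 17. These differ, so the equilibrium is in mixed strategies.
Let Alice play I with probability p. Bob is indifferent when −7p + 18(1−p) = 17p + 12(1−p), giving p = 1/5.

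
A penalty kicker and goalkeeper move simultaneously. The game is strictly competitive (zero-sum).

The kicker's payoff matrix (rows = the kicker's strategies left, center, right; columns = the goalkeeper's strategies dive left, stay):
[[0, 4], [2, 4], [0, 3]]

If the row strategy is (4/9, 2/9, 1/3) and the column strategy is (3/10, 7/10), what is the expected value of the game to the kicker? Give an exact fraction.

27/10

Against (3/10, 7/10), each row's expected payoff is left: 14/5; center: 17/5; right: 21/10.
Taking the (4/9, 2/9, 1/3)-weighted average: (4/9)·(14/5) + (2/9)·(17/5) + (1/3)·(21/10) = 27/10.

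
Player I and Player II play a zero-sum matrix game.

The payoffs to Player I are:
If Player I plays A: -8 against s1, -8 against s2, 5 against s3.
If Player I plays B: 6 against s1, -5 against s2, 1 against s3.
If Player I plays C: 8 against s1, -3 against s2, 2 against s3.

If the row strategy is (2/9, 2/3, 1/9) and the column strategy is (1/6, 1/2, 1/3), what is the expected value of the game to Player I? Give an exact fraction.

Against (1/6, 1/2, 1/3), each row's expected payoff is A: -11/3; B: -7/6; C: 1/2.
Taking the (2/9, 2/3, 1/9)-weighted average: (2/9)·(-11/3) + (2/3)·(-7/6) + (1/9)·(1/2) = -83/54.

-83/54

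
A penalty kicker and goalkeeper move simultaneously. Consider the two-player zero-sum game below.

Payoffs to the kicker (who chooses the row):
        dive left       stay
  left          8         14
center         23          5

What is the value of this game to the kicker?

Row minima are 8 and 5, so the kicker's maximin is 8; column maxima are 23 and 14, so the goalkeeper's minimax is 14. These differ, so the equilibrium is in mixed strategies.
Let the kicker play left with probability p. The goalkeeper is indifferent when 8p + 23(1−p) = 14p + 5(1−p), giving p = 3/4.
Let the goalkeeper play dive left with probability q. The kicker is indifferent when 8q + 14(1−q) = 23q + 5(1−q), giving q = 3/8.
The value is 8·(3/8) + (14)·(5/8) = 47/4.

47/4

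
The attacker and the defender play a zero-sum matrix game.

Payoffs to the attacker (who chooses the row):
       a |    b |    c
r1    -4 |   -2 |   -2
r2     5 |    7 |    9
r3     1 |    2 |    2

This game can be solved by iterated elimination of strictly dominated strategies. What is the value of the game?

Column b is strictly dominated by a for the defender (-4<-2, 5<7, 1<2); eliminate b.
Column c is strictly dominated by a for the defender (-4<-2, 5<9, 1<2); eliminate c.
Row r1 is strictly dominated by row r2 (5>-4); eliminate r1.
Row r3 is strictly dominated by row r2 (5>1); eliminate r3.
Only (r2, a) remains, with payoff 5.

5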